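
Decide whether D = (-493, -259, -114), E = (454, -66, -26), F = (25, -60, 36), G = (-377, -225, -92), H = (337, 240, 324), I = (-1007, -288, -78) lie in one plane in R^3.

No

The plane through D, E, F has normal n = DE × DF = (11438, -96466, 88479) and equation n·P = 9259154.
Checking the remaining points: n·G = 9252656, n·H = 9369962, n·I = 9362780.
Since n·G = 9252656 ≠ 9259154, G is off the plane and the points are not all coplanar.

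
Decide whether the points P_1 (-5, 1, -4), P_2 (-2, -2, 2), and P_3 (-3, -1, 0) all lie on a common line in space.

Yes

P_1P_2 = (3, -3, 6), P_1P_3 = (2, -2, 4).
P_1P_2 × P_1P_3 = (0, 0, 0).
The cross product vanishes, so the three points are collinear.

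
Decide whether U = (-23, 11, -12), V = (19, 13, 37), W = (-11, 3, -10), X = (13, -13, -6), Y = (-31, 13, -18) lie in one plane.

Yes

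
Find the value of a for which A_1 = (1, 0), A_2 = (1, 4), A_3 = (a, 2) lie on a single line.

1

The three points are collinear iff det[A_1A_2; A_1A_3] = 0.
This determinant is linear in a: (-4)a + (4) = 0, so a = 1.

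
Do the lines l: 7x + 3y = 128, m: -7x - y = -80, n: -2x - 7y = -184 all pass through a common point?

Yes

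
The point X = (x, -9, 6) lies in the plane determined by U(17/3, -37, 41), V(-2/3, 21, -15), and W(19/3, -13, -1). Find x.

The plane through U, V, W has equation −1092x − (910/3)y − (572/3)z = -2782.
Substituting X: (-1092)x + (1586) = -2782, so x = 4.

4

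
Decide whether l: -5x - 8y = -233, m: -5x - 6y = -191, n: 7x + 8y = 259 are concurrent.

Yes

Intersecting l and m: solving the 2×2 system gives (x, y) = (13, 21).
Substitute into n: (7)(13) + (8)(21) = 259.
This equals 259, so (13, 21) lies on all three lines and they are concurrent.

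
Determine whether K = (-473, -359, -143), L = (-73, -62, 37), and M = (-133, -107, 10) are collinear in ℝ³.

KL = (400, 297, 180), KM = (340, 252, 153).
Comparing components 2 and 3: (297)(153) − (180)(252) = 81 ≠ 0, so KL and KM are not parallel and the points are not collinear.

No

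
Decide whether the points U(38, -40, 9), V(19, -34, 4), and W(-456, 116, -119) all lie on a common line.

No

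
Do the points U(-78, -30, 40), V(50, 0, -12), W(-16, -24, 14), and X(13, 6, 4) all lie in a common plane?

No

The four points are coplanar iff the 3×3 determinant with rows UV, UW, UX is zero.
Rows: (128, 30, -52), (62, 6, -26), (91, 36, -36).
Expanding along the first row: (128)(720) − (30)(134) + (-52)(1686) = 468.
Nonzero ⇒ not coplanar.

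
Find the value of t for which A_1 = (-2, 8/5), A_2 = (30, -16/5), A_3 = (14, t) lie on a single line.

-4/5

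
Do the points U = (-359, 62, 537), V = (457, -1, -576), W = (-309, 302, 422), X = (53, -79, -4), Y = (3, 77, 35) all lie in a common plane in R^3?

Yes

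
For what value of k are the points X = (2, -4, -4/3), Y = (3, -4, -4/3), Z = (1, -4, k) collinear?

-4/3

Collinearity requires XY × XZ = 0; each component is linear in k.
The y-component gives (-1)k + (-4/3) = 0, so k = -4/3.
The remaining components then also vanish.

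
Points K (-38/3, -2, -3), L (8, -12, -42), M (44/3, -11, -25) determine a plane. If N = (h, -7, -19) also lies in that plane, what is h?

0

The plane through K, L, M has equation −131x − (1834/3)y + (262/3)z = 2620.
Substituting N: (-131)h + (2620) = 2620, so h = 0.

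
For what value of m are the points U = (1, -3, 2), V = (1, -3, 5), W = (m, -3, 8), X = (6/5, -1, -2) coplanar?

1

The points are coplanar iff UV · (UW × UX) = 0.
Expanding, this is linear in m: (6)m + (-6) = 0.
So m = 1.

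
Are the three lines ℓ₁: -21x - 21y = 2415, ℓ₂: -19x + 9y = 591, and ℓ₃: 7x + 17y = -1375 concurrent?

No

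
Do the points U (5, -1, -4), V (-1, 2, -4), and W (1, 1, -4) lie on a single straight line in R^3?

UV = (-6, 3, 0), UW = (-4, 2, 0).
UV × UW = (0, 0, 0).
The cross product vanishes, so the three points are collinear.

Yes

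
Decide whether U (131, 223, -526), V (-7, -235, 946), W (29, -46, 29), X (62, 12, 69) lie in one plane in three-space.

The four points are coplanar iff the 3×3 determinant with rows UV, UW, UX is zero.
Rows: (-138, -458, 1472), (-102, -269, 555), (-69, -211, 595).
Expanding along the first row: (-138)(-42950) − (-458)(-22395) + (1472)(2961) = 28782.
Nonzero ⇒ not coplanar.

No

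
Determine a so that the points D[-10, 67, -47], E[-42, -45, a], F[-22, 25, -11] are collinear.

Collinearity requires DE × DF = 0; each component is linear in a.
The x-component gives (42)a + (-2058) = 0, so a = 49.
The remaining components then also vanish.

49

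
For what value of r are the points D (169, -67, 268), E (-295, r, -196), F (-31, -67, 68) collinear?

-67

Direction DF = (-200, 0, -200). From the x-coordinate of E, the parameter along the line is τ = (-295 − 169)/(-200) = 58/25.
Then r = (-67) + 58/25·(0) = -67.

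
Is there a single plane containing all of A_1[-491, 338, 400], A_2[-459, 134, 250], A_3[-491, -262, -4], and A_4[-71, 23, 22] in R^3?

A normal to the plane through A_1, A_2, A_3 is n = A_1A_2 × A_1A_3 = (-7584, 12928, -19200).
The plane has equation n·P = 413408. For A_4: n·A_4 = 413408.
Equal, so A_4 lies in the plane and all four are coplanar.

Yes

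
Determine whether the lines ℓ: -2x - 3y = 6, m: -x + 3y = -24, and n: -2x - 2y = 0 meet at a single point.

The three lines meet at one point iff the augmented coefficient matrix [aᵢ bᵢ cᵢ] has rank < 3, i.e. its determinant vanishes.
Here the determinant is 0.
It vanishes, so the lines are concurrent at (6, -6).

Yes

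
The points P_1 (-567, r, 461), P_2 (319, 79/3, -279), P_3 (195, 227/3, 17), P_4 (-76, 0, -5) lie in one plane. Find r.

Coplanarity ⇔ det[P_1P_2; P_1P_3; P_1P_4] = 0.
Expanding, this is linear in r: (82944)r + (-138240) = 0.
So r = 5/3.

5/3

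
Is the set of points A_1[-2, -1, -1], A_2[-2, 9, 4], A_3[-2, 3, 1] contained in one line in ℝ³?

Yes

A_1A_2 = (0, 10, 5), A_1A_3 = (0, 4, 2).
Each component of A_1A_3 is 2/5 times the corresponding component of A_1A_2, so A_1A_3 = 2/5·A_1A_2 and the points are collinear.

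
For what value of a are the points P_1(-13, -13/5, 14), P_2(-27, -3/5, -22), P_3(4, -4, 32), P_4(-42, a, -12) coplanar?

-2/5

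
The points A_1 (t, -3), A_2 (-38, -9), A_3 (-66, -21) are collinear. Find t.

-24

The three points are collinear iff det[A_1A_2; A_1A_3] = 0.
This determinant is linear in t: (12)t + (288) = 0, so t = -24.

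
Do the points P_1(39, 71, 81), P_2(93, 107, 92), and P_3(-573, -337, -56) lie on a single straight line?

P_1P_2 = (54, 36, 11), P_1P_3 = (-612, -408, -137).
Comparing components 2 and 3: (36)(-137) − (11)(-408) = -444 ≠ 0, so P_1P_2 and P_1P_3 are not parallel and the points are not collinear.

No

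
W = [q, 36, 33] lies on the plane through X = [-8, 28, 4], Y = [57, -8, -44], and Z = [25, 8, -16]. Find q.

Coplanarity requires XY · (XZ × XW) = 0.
XY = (65, -36, -48), XZ = (33, -20, -20); the triple product is linear in q with coefficient -240 and constant term -7440.
Setting it to zero: q = -31.

-31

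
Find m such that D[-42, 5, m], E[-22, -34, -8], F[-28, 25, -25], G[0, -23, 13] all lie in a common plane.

The points are coplanar iff DE · (DF × DG) = 0.
Expanding, this is linear in m: (1364)m + (49104) = 0.
So m = -36.

-36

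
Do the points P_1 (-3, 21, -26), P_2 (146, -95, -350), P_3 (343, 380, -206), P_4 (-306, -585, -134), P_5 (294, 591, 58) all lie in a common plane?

Yes

The plane through P_1, P_2, P_3 has normal n = P_1P_2 × P_1P_3 = (137196, -85284, 93627) and equation n·P = -4636854.
Checking the remaining points: n·P_4 = -4636854, n·P_5 = -4636854.
All equal -4636854, so all 5 points lie in one plane.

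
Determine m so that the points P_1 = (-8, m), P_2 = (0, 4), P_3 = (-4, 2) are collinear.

0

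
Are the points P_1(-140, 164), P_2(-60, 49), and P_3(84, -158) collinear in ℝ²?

Yes

P_1P_2 = (80, -115), P_1P_3 = (224, -322).
Checking proportionality: P_1P_3 = 14/5·P_1P_2, so the vectors are parallel and the points are collinear.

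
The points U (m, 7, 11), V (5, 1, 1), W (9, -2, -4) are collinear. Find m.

Direction VW = (4, -3, -5). From the y-coordinate of U, the parameter along the line is τ = (7 − 1)/(-3) = -2.
Then m = 5 + (-2)·(4) = -3.

-3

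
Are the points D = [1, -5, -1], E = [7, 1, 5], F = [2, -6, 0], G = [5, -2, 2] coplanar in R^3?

No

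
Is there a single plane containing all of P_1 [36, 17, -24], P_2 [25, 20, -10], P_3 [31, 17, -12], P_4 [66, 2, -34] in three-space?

Yes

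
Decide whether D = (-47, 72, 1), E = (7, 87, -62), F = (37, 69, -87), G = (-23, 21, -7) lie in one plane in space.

The four points are coplanar iff the 3×3 determinant with rows DE, DF, DG is zero.
Rows: (54, 15, -63), (84, -3, -88), (24, -51, -8).
Expanding along the first row: (54)(-4464) − (15)(1440) + (-63)(-4212) = 2700.
Nonzero ⇒ not coplanar.

No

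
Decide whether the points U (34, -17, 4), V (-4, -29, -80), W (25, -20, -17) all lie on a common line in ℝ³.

No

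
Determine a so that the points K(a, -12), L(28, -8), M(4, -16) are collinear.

The three points are collinear iff det[KL; KM] = 0.
This determinant is linear in a: (8)a + (-128) = 0, so a = 16.

16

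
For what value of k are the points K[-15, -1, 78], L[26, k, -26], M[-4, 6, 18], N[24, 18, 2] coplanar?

20

Normal to plane KMN: n = (608, -1504, -64); plane equation n·P = -12608.
Requiring n·L = -12608: (-1504)k + (17472) = -12608.
So k = 20.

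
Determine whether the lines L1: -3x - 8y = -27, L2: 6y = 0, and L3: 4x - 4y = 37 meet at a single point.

No

Lines aᵢx + bᵢy = cᵢ with pairwise distinct directions are concurrent exactly when det[aᵢ bᵢ cᵢ] = 0.
Here the determinant is -18.
Nonzero, so no common point exists.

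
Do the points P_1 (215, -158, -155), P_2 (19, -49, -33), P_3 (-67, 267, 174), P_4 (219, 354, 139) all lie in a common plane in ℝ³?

No

With P_1 as base: P_1P_2 = (-196, 109, 122), P_1P_3 = (-282, 425, 329), P_1P_4 = (4, 512, 294).
P_1P_3 × P_1P_4 = (-43498, 84224, -146084).
P_1P_2 · (P_1P_3 × P_1P_4) = -116224.
Since -116224 ≠ 0, the four points are not coplanar.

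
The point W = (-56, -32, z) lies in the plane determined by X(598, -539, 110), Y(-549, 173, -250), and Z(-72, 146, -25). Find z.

Coplanarity requires XY · (XZ × XW) = 0.
XY = (-1147, 712, -360), XZ = (-670, 685, -135); the triple product is linear in z with coefficient -308655 and constant term -20679885.
Setting it to zero: z = -67.

-67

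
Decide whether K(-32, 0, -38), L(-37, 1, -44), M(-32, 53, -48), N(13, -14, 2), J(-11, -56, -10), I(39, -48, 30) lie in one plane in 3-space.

No

The plane through K, L, M has normal n = KL × KM = (308, -50, -265) and equation n·P = 214.
Checking the remaining points: n·N = 4174, n·J = 2062, n·I = 6462.
Since n·N = 4174 ≠ 214, N is off the plane and the points are not all coplanar.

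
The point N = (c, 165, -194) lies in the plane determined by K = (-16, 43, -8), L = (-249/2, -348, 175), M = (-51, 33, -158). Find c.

A normal to the plane is n = KL × KM = (60480, -22680, -12600).
N lies in the plane iff n · KN = 0.
This gives (60480)c + (544320) = 0, so c = -9.

-9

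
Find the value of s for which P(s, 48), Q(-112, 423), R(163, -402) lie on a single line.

The three points are collinear iff det[PQ; PR] = 0.
This determinant is linear in s: (825)s + (-10725) = 0, so s = 13.

13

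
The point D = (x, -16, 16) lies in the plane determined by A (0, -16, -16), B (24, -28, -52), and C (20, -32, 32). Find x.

-4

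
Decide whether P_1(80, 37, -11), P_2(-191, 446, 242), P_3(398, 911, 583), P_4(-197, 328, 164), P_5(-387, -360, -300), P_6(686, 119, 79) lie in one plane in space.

Yes

The plane through P_1, P_2, P_3 has normal n = P_1P_2 × P_1P_3 = (21824, 241428, -366916) and equation n·P = 14714832.
Checking the remaining points: n·P_4 = 14714832, n·P_5 = 14714832, n·P_6 = 14714832.
All equal 14714832, so all 6 points lie in one plane.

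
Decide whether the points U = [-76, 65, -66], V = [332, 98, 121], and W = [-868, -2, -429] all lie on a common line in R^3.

No

UV = (408, 33, 187), UW = (-792, -67, -363).
Comparing components 2 and 3: (33)(-363) − (187)(-67) = 550 ≠ 0, so UV and UW are not parallel and the points are not collinear.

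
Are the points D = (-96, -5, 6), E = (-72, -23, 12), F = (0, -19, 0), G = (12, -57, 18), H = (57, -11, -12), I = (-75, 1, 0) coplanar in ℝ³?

Yes

The plane through D, E, F has normal n = DE × DF = (192, 720, 1392) and equation n·P = -13680.
Checking the remaining points: n·G = -13680, n·H = -13680, n·I = -13680.
All equal -13680, so all 6 points lie in one plane.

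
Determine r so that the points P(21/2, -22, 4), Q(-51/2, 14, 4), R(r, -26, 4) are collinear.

Collinearity requires PQ × PR = 0; each component is linear in r.
The z-component gives (-36)r + (522) = 0, so r = 29/2.
The remaining components then also vanish.

29/2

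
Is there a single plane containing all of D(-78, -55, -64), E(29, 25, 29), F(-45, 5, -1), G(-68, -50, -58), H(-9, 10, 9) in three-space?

No

The plane through D, E, F has normal n = DE × DF = (-540, -3672, 3780) and equation n·P = 2160.
Checking the remaining points: n·G = 1080, n·H = 2160.
Since n·G = 1080 ≠ 2160, G is off the plane and the points are not all coplanar.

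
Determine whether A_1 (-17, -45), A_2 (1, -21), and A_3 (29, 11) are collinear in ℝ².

A_1A_2 = (18, 24), A_1A_3 = (46, 56).
det[A_1A_2; A_1A_3] = (18)(56) − (24)(46) = -96.
The determinant is nonzero, so they are not collinear.

No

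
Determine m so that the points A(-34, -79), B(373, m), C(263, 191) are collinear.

Collinearity: (B − A) must be parallel to (C − A) = (297, 270).
Cross-multiplying the components: (m − (-79))·(297) = (407)·(270).
Solving gives m = 291.

291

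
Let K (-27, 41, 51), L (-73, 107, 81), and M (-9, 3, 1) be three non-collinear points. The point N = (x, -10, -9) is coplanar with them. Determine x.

-1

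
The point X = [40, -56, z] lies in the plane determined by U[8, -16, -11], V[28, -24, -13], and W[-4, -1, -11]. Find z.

-11

The plane through U, V, W has equation 30x + 24y + 204z = -2388.
Substituting X: (204)z + (-144) = -2388, so z = -11.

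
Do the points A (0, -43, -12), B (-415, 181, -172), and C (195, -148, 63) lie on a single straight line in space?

AB = (-415, 224, -160), AC = (195, -105, 75).
Comparing components 3 and 1: (-160)(195) − (-415)(75) = -75 ≠ 0, so AB and AC are not parallel and the points are not collinear.

No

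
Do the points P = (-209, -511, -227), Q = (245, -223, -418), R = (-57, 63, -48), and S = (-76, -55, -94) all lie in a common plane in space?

The four points are coplanar iff the 3×3 determinant with rows PQ, PR, PS is zero.
Rows: (454, 288, -191), (152, 574, 179), (133, 456, 133).
Expanding along the first row: (454)(-5282) − (288)(-3591) + (-191)(-7030) = -21090.
Nonzero ⇒ not coplanar.

No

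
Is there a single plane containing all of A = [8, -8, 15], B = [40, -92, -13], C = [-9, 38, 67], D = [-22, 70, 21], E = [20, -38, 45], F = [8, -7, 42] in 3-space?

The plane through A, B, C has normal n = AB × AC = (-3080, -1188, 44) and equation n·P = -14476.
Checking the remaining points: n·D = -14476, n·E = -14476, n·F = -14476.
All equal -14476, so all 6 points lie in one plane.

Yes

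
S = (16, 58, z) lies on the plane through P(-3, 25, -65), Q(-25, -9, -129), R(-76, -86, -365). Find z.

-185

A normal to the plane is n = PQ × PR = (3096, -1928, -40).
S lies in the plane iff n · PS = 0.
This gives (-40)z + (-7400) = 0, so z = -185.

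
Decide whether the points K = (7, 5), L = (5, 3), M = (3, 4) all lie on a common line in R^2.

KL = (-2, -2), KM = (-4, -1).
If collinear, KM would be a scalar multiple of KL. But (-2)·(-1) ≠ (-2)·(-4) (difference -6), so they are not parallel; the points are not collinear.

No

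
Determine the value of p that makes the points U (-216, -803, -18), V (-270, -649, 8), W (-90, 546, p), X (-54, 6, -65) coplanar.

Normal to plane UVX: n = (-28272, 1674, -68634); plane equation n·P = 5997942.
Requiring n·W = 5997942: (-68634)p + (3458484) = 5997942.
So p = -37.

-37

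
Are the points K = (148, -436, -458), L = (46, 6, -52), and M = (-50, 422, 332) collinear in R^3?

KL = (-102, 442, 406), KM = (-198, 858, 790).
KL × KM = (832, 192, 0).
The cross product is nonzero, so the points do not lie on one line.

No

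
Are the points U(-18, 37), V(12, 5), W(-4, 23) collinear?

No

UV = (30, -32), UW = (14, -14).
Twice the signed area of △UVW is (30)(-14) − (-32)(14) = 28.
The area is nonzero, so the three points are not collinear.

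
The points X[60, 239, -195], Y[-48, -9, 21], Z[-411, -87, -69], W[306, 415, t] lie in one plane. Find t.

-267

Normal to plane XYZ: n = (39168, -88128, -81600); plane equation n·P = -2800512.
Requiring n·W = -2800512: (-81600)t + (-24587712) = -2800512.
So t = -267.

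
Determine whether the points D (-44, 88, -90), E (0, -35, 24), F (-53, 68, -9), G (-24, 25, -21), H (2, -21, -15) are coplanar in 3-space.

No

The plane through D, E, F has normal n = DE × DF = (-7683, -4590, -1987) and equation n·P = 112962.
Checking the remaining points: n·G = 111369, n·H = 110829.
Since n·G = 111369 ≠ 112962, G is off the plane and the points are not all coplanar.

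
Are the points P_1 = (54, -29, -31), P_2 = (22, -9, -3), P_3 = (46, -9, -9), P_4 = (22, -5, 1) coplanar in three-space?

The four points are coplanar iff the 3×3 determinant with rows P_1P_2, P_1P_3, P_1P_4 is zero.
Rows: (-32, 20, 28), (-8, 20, 22), (-32, 24, 32).
Expanding along the first row: (-32)(112) − (20)(448) + (28)(448) = 0.
Zero determinant ⇒ coplanar.

Yes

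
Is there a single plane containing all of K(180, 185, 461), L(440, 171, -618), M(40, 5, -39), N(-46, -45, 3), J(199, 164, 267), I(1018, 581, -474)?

Yes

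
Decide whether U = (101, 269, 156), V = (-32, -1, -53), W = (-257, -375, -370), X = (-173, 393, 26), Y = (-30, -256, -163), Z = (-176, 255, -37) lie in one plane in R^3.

No

The plane through U, V, W has normal n = UV × UW = (7424, 4864, -11008) and equation n·P = 340992.
Checking the remaining points: n·X = 340992, n·Y = 326400, n·Z = 340992.
Since n·Y = 326400 ≠ 340992, Y is off the plane and the points are not all coplanar.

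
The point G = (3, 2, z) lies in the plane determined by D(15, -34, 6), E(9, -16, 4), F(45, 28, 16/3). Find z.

2

A normal to the plane is n = DE × DF = (112, -64, -912).
G lies in the plane iff n · DG = 0.
This gives (-912)z + (1824) = 0, so z = 2.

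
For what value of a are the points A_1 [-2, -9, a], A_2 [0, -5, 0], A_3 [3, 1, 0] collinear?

0

Collinearity requires A_1A_2 × A_1A_3 = 0; each component is linear in a.
The x-component gives (6)a + (0) = 0, so a = 0.
The remaining components then also vanish.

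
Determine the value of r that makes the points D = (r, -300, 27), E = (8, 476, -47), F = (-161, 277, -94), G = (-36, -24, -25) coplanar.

Coplanarity ⇔ det[DE; DF; DG] = 0.
Expanding, this is linear in r: (27878)r + (-1338144) = 0.
So r = 48.

48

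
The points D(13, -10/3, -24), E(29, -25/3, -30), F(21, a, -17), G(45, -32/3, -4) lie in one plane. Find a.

Normal to plane DEG: n = (-144, -512, 128/3); plane equation n·P = -3568/3.
Requiring n·F = -3568/3: (-512)a + (-11248/3) = -3568/3.
So a = -5.

-5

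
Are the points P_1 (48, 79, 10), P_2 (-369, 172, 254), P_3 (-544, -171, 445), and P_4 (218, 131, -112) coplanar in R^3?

A normal to the plane through P_1, P_2, P_3 is n = P_1P_2 × P_1P_3 = (101455, 36947, 159306).
The plane has equation n·P = 9381713. For P_4: n·P_4 = 9114975.
9114975 ≠ 9381713, so P_4 is off the plane.

No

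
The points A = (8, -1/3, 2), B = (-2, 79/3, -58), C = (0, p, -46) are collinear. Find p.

Direction AB = (-10, 80/3, -60). From the x-coordinate of C, the parameter along the line is τ = (0 − 8)/(-10) = 4/5.
Then p = (-1/3) + 4/5·(80/3) = 21.

21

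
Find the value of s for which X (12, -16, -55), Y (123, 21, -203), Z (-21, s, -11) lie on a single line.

-27

Direction XY = (111, 37, -148). From the x-coordinate of Z, the parameter along the line is τ = (-21 − 12)/111 = -11/37.
Then s = (-16) + (-11/37)·(37) = -27.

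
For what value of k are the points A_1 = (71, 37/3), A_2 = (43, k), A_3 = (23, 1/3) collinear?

16/3

Collinearity: (A_2 − A_1) must be parallel to (A_3 − A_1) = (-48, -12).
Cross-multiplying the components: (k − 37/3)·(-48) = (-28)·(-12).
Solving gives k = 16/3.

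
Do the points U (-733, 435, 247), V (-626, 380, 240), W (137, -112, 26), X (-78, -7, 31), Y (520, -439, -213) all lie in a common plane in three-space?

Yes

The plane through U, V, W has normal n = UV × UW = (8326, 17557, -10679) and equation n·P = -1103376.
Checking the remaining points: n·X = -1103376, n·Y = -1103376.
All equal -1103376, so all 5 points lie in one plane.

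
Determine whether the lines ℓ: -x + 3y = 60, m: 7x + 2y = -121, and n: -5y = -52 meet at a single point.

Lines aᵢx + bᵢy = cᵢ with pairwise distinct directions are concurrent exactly when det[aᵢ bᵢ cᵢ] = 0.
Here the determinant is -299.
Nonzero, so no common point exists.

No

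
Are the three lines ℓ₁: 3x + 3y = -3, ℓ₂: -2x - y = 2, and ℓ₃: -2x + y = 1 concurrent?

No

Intersecting ℓ₁ and ℓ₂: solving the 2×2 system gives (x, y) = (-1, 0).
Substitute into ℓ₃: (-2)(-1) + (1)(0) = 2.
But ℓ₃ requires 1 ≠ 2, so the three lines have no common point.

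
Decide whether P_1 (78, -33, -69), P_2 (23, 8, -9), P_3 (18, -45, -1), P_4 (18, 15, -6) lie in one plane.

No

The four points are coplanar iff the 3×3 determinant with rows P_1P_2, P_1P_3, P_1P_4 is zero.
Rows: (-55, 41, 60), (-60, -12, 68), (-60, 48, 63).
Expanding along the first row: (-55)(-4020) − (41)(300) + (60)(-3600) = -7200.
Nonzero ⇒ not coplanar.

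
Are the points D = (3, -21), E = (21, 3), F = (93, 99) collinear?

Yes

DE = (18, 24), DF = (90, 120).
Twice the signed area of △DEF is (18)(120) − (24)(90) = 0.
The triangle is degenerate (zero area), so the points are collinear.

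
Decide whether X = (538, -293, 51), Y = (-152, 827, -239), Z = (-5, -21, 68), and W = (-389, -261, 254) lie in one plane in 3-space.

Yes

A normal to the plane through X, Y, Z is n = XY × XZ = (97920, 169200, 420480).
The plane has equation n·P = 24549840. For W: n·W = 24549840.
Equal, so W lies in the plane and all four are coplanar.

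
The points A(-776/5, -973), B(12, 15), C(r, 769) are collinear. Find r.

698/5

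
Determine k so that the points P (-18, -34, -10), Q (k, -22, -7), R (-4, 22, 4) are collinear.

Collinearity requires PQ × PR = 0; each component is linear in k.
The y-component gives (-14)k + (-210) = 0, so k = -15.
The remaining components then also vanish.

-15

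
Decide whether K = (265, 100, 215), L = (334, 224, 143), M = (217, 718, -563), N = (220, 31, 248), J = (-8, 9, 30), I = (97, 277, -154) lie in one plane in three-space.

The plane through K, L, M has normal n = KL × KM = (-51976, 57138, 48594) and equation n·P = 2387870.
Checking the remaining points: n·N = 2387870, n·J = 2387870, n·I = 3302078.
Since n·I = 3302078 ≠ 2387870, I is off the plane and the points are not all coplanar.

No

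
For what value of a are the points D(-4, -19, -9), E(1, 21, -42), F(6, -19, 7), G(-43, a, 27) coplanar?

Normal to plane DEF: n = (640, -410, -400); plane equation n·P = 8830.
Requiring n·G = 8830: (-410)a + (-38320) = 8830.
So a = -115.

-115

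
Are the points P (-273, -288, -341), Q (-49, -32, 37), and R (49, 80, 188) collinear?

PQ = (224, 256, 378), PR = (322, 368, 529).
PQ × PR = (-3680, 3220, 0).
The cross product is nonzero, so the points do not lie on one line.

No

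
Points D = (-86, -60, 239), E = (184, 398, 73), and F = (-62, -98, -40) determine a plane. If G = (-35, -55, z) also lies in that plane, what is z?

Coplanarity requires DE · (DF × DG) = 0.
DE = (270, 458, -166), DF = (24, -38, -279); the triple product is linear in z with coefficient -21252 and constant term -1402632.
Setting it to zero: z = -66.

-66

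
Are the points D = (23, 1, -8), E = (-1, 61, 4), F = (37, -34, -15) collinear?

Yes

DE = (-24, 60, 12), DF = (14, -35, -7).
DE × DF = (0, 0, 0).
The cross product vanishes, so the three points are collinear.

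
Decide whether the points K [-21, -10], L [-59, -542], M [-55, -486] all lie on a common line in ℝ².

Yes

KL = (-38, -532), KM = (-34, -476).
Twice the signed area of △KLM is (-38)(-476) − (-532)(-34) = 0.
The triangle is degenerate (zero area), so the points are collinear.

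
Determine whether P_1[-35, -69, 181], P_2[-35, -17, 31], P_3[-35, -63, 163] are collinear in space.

P_1P_2 = (0, 52, -150), P_1P_3 = (0, 6, -18).
Comparing components 2 and 3: (52)(-18) − (-150)(6) = -36 ≠ 0, so P_1P_2 and P_1P_3 are not parallel and the points are not collinear.

No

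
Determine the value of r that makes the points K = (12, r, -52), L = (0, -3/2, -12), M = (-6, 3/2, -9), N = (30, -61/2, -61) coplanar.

-43/2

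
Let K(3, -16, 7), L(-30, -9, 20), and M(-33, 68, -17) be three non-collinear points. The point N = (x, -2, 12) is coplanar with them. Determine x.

The plane through K, L, M has equation −1260x − 1260y − 2520z = -1260.
Substituting N: (-1260)x + (-27720) = -1260, so x = -21.

-21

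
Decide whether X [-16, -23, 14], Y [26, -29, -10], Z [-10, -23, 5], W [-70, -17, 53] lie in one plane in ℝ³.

No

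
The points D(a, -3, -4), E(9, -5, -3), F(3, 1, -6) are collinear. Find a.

Collinearity requires DE × DF = 0; each component is linear in a.
The y-component gives (-3)a + (21) = 0, so a = 7.
The remaining components then also vanish.

7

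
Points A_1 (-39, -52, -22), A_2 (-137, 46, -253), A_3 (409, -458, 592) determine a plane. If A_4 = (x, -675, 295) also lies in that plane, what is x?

The plane through A_1, A_2, A_3 has equation −33614x − 43316y − 4116z = 3653930.
Substituting A_4: (-33614)x + (28024080) = 3653930, so x = 725.

725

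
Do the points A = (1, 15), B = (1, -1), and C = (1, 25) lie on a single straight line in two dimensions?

Yes

AB = (0, -16), AC = (0, 10).
Checking proportionality: AC = -5/8·AB, so the vectors are parallel and the points are collinear.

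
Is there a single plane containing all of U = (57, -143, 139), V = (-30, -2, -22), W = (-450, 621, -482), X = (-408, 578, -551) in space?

The four points are coplanar iff the 3×3 determinant with rows UV, UW, UX is zero.
Rows: (-87, 141, -161), (-507, 764, -621), (-465, 721, -690).
Expanding along the first row: (-87)(-79419) − (141)(61065) + (-161)(-10287) = -44505.
Nonzero ⇒ not coplanar.

No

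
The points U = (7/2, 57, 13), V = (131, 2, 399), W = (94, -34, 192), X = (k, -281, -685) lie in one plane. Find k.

-35/2

Normal to plane UVW: n = (25281, 24221/2, -6625); plane equation n·P = 692657.
Requiring n·X = 692657: (25281)k + (2270149/2) = 692657.
So k = -35/2.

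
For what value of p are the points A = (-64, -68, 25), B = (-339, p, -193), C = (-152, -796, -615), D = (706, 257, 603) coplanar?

-198

Normal to plane ACD: n = (-212784, -441936, 531960); plane equation n·P = 56968824.
Requiring n·B = 56968824: (-441936)p + (-30534504) = 56968824.
So p = -198.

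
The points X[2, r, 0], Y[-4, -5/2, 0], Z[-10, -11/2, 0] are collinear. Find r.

1/2

Collinearity requires XY × XZ = 0; each component is linear in r.
The z-component gives (-6)r + (3) = 0, so r = 1/2.
The remaining components then also vanish.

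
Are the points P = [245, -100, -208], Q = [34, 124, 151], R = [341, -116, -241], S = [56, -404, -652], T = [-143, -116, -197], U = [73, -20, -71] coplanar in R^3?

Yes

The plane through P, Q, R has normal n = PQ × PR = (-1648, 27501, -18128) and equation n·X = 616764.
Checking the remaining points: n·S = 616764, n·T = 616764, n·U = 616764.
All equal 616764, so all 6 points lie in one plane.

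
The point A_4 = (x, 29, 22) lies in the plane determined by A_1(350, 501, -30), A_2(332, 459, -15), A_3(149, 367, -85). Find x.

Coplanarity requires A_1A_2 · (A_1A_3 × A_1A_4) = 0.
A_1A_2 = (-18, -42, 15), A_1A_3 = (-201, -134, -55); the triple product is linear in x with coefficient 4320 and constant term 64800.
Setting it to zero: x = -15.

-15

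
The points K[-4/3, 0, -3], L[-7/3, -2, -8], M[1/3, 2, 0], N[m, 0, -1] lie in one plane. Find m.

Normal to plane KLM: n = (4, -16/3, 4/3); plane equation n·P = -28/3.
Requiring n·N = -28/3: (4)m + (-4/3) = -28/3.
So m = -2.

-2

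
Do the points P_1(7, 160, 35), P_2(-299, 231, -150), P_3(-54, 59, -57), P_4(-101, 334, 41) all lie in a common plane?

Yes

The four points are coplanar iff the 3×3 determinant with rows P_1P_2, P_1P_3, P_1P_4 is zero.
Rows: (-306, 71, -185), (-61, -101, -92), (-108, 174, 6).
Expanding along the first row: (-306)(15402) − (71)(-10302) + (-185)(-21522) = 0.
Zero determinant ⇒ coplanar.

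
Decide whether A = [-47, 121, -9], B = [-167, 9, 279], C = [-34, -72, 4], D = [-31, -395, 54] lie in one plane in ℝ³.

The four points are coplanar iff the 3×3 determinant with rows AB, AC, AD is zero.
Rows: (-120, -112, 288), (13, -193, 13), (16, -516, 63).
Expanding along the first row: (-120)(-5451) − (-112)(611) + (288)(-3620) = -320008.
Nonzero ⇒ not coplanar.

No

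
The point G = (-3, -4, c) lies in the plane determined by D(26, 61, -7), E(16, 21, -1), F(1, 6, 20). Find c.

24

The plane through D, E, F has equation −750x + 120y − 450z = -9030.
Substituting G: (-450)c + (1770) = -9030, so c = 24.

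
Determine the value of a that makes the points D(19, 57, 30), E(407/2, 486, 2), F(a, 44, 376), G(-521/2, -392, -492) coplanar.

Normal to plane DEG: n = (-236510, 104135, 37065); plane equation n·P = 2553955.
Requiring n·F = 2553955: (-236510)a + (18518380) = 2553955.
So a = 135/2.

135/2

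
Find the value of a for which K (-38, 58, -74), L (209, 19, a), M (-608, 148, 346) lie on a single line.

Direction KM = (-570, 90, 420). From the x-coordinate of L, the parameter along the line is τ = (209 − (-38))/(-570) = -13/30.
Then a = (-74) + (-13/30)·(420) = -256.

-256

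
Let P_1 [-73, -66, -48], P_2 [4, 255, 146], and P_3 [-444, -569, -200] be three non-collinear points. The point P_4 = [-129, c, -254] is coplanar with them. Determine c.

-386

A normal to the plane is n = P_1P_2 × P_1P_3 = (48790, -60270, 80360).
P_4 lies in the plane iff n · P_1P_4 = 0.
This gives (-60270)c + (-23264220) = 0, so c = -386.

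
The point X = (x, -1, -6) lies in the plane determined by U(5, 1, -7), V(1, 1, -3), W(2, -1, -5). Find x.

Coplanarity requires UV · (UW × UX) = 0.
UV = (-4, 0, 4), UW = (-3, -2, 2); the triple product is linear in x with coefficient 8 and constant term -24.
Setting it to zero: x = 3.

3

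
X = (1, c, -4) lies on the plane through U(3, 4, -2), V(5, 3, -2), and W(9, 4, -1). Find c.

The plane through U, V, W has equation −1x − 2y + 6z = -23.
Substituting X: (-2)c + (-25) = -23, so c = -1.

-1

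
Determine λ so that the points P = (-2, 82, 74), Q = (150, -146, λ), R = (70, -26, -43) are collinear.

-173

Direction PR = (72, -108, -117). From the x-coordinate of Q, the parameter along the line is τ = (150 − (-2))/72 = 19/9.
Then λ = 74 + 19/9·(-117) = -173.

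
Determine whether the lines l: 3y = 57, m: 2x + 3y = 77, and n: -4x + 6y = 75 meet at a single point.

No

The three lines meet at one point iff the augmented coefficient matrix [aᵢ bᵢ cᵢ] has rank < 3, i.e. its determinant vanishes.
Here the determinant is -6.
Nonzero, so no common point exists.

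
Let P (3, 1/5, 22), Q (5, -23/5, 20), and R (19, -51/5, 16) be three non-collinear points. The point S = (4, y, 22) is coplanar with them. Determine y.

The plane through P, Q, R has equation 8x − 20y + 56z = 1252.
Substituting S: (-20)y + (1264) = 1252, so y = 3/5.

3/5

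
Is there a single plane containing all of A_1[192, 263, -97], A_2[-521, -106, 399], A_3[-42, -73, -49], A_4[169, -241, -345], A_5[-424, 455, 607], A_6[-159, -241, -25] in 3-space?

No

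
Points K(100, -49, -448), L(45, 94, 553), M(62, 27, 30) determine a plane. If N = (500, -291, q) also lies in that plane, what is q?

The plane through K, L, M has equation −7722x − 11748y + 1254z = -758340.
Substituting N: (1254)q + (-442332) = -758340, so q = -252.

-252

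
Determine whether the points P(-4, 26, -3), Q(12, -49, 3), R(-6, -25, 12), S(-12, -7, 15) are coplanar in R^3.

A normal to the plane through P, Q, R is n = PQ × PR = (-819, -252, -966).
The plane has equation n·X = -378. For S: n·S = -2898.
-2898 ≠ -378, so S is off the plane.

No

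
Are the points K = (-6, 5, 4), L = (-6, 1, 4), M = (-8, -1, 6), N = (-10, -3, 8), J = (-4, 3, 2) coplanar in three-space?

Yes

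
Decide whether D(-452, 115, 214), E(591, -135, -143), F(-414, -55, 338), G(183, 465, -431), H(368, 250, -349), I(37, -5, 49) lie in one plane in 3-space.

The plane through D, E, F has normal n = DE × DF = (-91690, -142898, -167810) and equation n·P = -10900730.
Checking the remaining points: n·G = -10900730, n·H = -10900730, n·I = -10900730.
All equal -10900730, so all 6 points lie in one plane.

Yes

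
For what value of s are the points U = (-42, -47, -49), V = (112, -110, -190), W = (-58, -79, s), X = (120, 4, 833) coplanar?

-373

The points are coplanar iff UV · (UW × UX) = 0.
Expanding, this is linear in s: (-18060)s + (-6736380) = 0.
So s = -373.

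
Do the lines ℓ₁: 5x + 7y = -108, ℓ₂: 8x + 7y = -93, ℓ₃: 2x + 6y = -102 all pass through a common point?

No

Intersecting ℓ₁ and ℓ₂: solving the 2×2 system gives (x, y) = (5, -19).
Substitute into ℓ₃: (2)(5) + (6)(-19) = -104.
But ℓ₃ requires -102 ≠ -104, so the three lines have no common point.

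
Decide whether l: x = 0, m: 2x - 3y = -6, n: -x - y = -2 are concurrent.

Intersecting l and m: solving the 2×2 system gives (x, y) = (0, 2).
Substitute into n: (-1)(0) + (-1)(2) = -2.
This equals -2, so (0, 2) lies on all three lines and they are concurrent.

Yes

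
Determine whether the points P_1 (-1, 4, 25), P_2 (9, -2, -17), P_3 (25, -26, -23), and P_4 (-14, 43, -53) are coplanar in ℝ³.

The four points are coplanar iff the 3×3 determinant with rows P_1P_2, P_1P_3, P_1P_4 is zero.
Rows: (10, -6, -42), (26, -30, -48), (-13, 39, -78).
Expanding along the first row: (10)(4212) − (-6)(-2652) + (-42)(624) = 0.
Zero determinant ⇒ coplanar.

Yes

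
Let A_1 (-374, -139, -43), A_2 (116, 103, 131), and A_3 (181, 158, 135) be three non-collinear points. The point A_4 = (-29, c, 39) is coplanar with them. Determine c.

80

A normal to the plane is n = A_1A_2 × A_1A_3 = (-8602, 9350, 11220).
A_4 lies in the plane iff n · A_1A_4 = 0.
This gives (9350)c + (-748000) = 0, so c = 80.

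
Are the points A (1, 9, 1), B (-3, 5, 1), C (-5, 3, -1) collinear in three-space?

No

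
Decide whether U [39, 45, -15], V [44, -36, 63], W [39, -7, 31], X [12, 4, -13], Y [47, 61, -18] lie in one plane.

No

The plane through U, V, W has normal n = UV × UW = (330, -230, -260) and equation n·P = 6420.
Checking the remaining points: n·X = 6420, n·Y = 6160.
Since n·Y = 6160 ≠ 6420, Y is off the plane and the points are not all coplanar.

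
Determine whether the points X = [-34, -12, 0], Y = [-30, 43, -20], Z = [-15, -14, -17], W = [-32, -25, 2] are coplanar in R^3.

With X as base: XY = (4, 55, -20), XZ = (19, -2, -17), XW = (2, -13, 2).
XZ × XW = (-225, -72, -243).
XY · (XZ × XW) = 0.
The scalar triple product vanishes, so the four points are coplanar.

Yes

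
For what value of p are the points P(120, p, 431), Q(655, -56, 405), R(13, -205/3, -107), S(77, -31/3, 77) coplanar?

127

The points are coplanar iff PQ · (PR × PS) = 0.
Expanding, this is linear in p: (-85360)p + (10840720) = 0.
So p = 127.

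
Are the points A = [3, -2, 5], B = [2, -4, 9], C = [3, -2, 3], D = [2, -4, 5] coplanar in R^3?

The four points are coplanar iff the 3×3 determinant with rows AB, AC, AD is zero.
Rows: (-1, -2, 4), (0, 0, -2), (-1, -2, 0).
Expanding along the first row: (-1)(-4) − (-2)(-2) + (4)(0) = 0.
Zero determinant ⇒ coplanar.

Yes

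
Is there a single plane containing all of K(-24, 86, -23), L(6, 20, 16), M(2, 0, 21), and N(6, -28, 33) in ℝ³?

Yes

With K as base: KL = (30, -66, 39), KM = (26, -86, 44), KN = (30, -114, 56).
KM × KN = (200, -136, -384).
KL · (KM × KN) = 0.
The scalar triple product vanishes, so the four points are coplanar.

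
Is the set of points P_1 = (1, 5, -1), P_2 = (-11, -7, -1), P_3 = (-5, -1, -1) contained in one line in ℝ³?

Yes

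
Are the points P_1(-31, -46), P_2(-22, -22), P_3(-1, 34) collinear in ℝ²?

Yes

P_1P_2 = (9, 24), P_1P_3 = (30, 80).
det[P_1P_2; P_1P_3] = (9)(80) − (24)(30) = 0.
The determinant is zero, so the points are collinear.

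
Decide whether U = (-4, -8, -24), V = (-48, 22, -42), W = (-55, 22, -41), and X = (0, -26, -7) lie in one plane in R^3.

No

A normal to the plane through U, V, W is n = UV × UW = (30, 170, 210).
The plane has equation n·P = -6520. For X: n·X = -5890.
-5890 ≠ -6520, so X is off the plane.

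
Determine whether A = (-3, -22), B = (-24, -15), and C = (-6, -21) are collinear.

AB = (-21, 7), AC = (-3, 1).
det[AB; AC] = (-21)(1) − (7)(-3) = 0.
The determinant is zero, so the points are collinear.

Yes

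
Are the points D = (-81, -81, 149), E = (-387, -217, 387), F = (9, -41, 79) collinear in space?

DE = (-306, -136, 238), DF = (90, 40, -70).
Each component of DF is -5/17 times the corresponding component of DE, so DF = -5/17·DE and the points are collinear.

Yes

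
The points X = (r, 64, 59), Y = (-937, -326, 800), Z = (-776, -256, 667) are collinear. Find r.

-40

Collinearity requires XY × XZ = 0; each component is linear in r.
The y-component gives (-133)r + (-5320) = 0, so r = -40.
The remaining components then also vanish.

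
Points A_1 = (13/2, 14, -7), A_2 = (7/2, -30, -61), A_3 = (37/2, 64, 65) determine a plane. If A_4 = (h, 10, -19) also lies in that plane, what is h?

1/2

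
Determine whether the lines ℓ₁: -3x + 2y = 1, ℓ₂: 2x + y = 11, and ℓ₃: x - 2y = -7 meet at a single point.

Yes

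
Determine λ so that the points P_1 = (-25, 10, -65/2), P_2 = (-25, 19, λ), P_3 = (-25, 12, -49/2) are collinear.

Collinearity requires P_1P_2 × P_1P_3 = 0; each component is linear in λ.
The x-component gives (-2)λ + (7) = 0, so λ = 7/2.
The remaining components then also vanish.

7/2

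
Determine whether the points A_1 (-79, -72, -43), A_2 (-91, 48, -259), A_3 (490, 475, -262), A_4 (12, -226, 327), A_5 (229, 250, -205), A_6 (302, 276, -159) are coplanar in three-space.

Yes

The plane through A_1, A_2, A_3 has normal n = A_1A_2 × A_1A_3 = (91872, -125532, -74844) and equation n·P = 4998708.
Checking the remaining points: n·A_4 = 4998708, n·A_5 = 4998708, n·A_6 = 4998708.
All equal 4998708, so all 6 points lie in one plane.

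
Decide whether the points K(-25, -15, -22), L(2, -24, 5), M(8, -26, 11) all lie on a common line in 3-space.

KL = (27, -9, 27), KM = (33, -11, 33).
Each component of KM is 11/9 times the corresponding component of KL, so KM = 11/9·KL and the points are collinear.

Yes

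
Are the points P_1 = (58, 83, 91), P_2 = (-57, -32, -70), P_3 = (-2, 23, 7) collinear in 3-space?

Yes

P_1P_2 = (-115, -115, -161), P_1P_3 = (-60, -60, -84).
Each component of P_1P_3 is 12/23 times the corresponding component of P_1P_2, so P_1P_3 = 12/23·P_1P_2 and the points are collinear.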